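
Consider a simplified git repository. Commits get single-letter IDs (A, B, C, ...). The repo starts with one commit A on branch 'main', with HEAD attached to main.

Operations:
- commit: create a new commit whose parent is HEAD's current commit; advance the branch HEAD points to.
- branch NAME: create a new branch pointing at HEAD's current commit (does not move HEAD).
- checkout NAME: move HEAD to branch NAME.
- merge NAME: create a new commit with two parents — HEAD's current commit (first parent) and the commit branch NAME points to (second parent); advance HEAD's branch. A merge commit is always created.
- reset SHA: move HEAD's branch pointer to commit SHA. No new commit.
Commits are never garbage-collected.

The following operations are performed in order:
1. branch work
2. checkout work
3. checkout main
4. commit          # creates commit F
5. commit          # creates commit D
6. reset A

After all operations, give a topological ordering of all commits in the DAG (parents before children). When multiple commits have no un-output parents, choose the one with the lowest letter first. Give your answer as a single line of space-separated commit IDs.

After op 1 (branch): HEAD=main@A [main=A work=A]
After op 2 (checkout): HEAD=work@A [main=A work=A]
After op 3 (checkout): HEAD=main@A [main=A work=A]
After op 4 (commit): HEAD=main@F [main=F work=A]
After op 5 (commit): HEAD=main@D [main=D work=A]
After op 6 (reset): HEAD=main@A [main=A work=A]
commit A: parents=[]
commit D: parents=['F']
commit F: parents=['A']

Answer: A F D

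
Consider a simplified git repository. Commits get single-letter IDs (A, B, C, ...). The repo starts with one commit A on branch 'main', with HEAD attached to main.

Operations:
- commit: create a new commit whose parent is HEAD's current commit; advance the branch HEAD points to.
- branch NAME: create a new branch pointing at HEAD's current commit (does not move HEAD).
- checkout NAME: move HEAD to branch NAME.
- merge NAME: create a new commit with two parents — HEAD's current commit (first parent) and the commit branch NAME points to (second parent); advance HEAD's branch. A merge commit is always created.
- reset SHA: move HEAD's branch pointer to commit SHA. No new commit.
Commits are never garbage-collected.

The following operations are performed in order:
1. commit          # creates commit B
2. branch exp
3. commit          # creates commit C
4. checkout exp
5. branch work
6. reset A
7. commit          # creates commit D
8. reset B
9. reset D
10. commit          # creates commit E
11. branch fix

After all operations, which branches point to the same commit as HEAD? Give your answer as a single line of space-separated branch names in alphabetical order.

Answer: exp fix

Derivation:
After op 1 (commit): HEAD=main@B [main=B]
After op 2 (branch): HEAD=main@B [exp=B main=B]
After op 3 (commit): HEAD=main@C [exp=B main=C]
After op 4 (checkout): HEAD=exp@B [exp=B main=C]
After op 5 (branch): HEAD=exp@B [exp=B main=C work=B]
After op 6 (reset): HEAD=exp@A [exp=A main=C work=B]
After op 7 (commit): HEAD=exp@D [exp=D main=C work=B]
After op 8 (reset): HEAD=exp@B [exp=B main=C work=B]
After op 9 (reset): HEAD=exp@D [exp=D main=C work=B]
After op 10 (commit): HEAD=exp@E [exp=E main=C work=B]
After op 11 (branch): HEAD=exp@E [exp=E fix=E main=C work=B]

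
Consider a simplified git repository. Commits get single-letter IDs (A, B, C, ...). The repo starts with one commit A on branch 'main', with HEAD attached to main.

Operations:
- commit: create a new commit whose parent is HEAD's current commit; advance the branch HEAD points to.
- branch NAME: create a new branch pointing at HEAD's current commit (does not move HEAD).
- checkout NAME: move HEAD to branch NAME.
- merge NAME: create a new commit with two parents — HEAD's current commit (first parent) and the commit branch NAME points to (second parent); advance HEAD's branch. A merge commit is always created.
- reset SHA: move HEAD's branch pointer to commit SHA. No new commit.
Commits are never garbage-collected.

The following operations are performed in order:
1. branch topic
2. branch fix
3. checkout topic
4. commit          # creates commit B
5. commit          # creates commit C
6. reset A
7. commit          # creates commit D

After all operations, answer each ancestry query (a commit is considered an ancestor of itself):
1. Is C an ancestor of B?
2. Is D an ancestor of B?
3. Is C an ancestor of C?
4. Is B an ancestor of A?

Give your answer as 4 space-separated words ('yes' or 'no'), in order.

After op 1 (branch): HEAD=main@A [main=A topic=A]
After op 2 (branch): HEAD=main@A [fix=A main=A topic=A]
After op 3 (checkout): HEAD=topic@A [fix=A main=A topic=A]
After op 4 (commit): HEAD=topic@B [fix=A main=A topic=B]
After op 5 (commit): HEAD=topic@C [fix=A main=A topic=C]
After op 6 (reset): HEAD=topic@A [fix=A main=A topic=A]
After op 7 (commit): HEAD=topic@D [fix=A main=A topic=D]
ancestors(B) = {A,B}; C in? no
ancestors(B) = {A,B}; D in? no
ancestors(C) = {A,B,C}; C in? yes
ancestors(A) = {A}; B in? no

Answer: no no yes no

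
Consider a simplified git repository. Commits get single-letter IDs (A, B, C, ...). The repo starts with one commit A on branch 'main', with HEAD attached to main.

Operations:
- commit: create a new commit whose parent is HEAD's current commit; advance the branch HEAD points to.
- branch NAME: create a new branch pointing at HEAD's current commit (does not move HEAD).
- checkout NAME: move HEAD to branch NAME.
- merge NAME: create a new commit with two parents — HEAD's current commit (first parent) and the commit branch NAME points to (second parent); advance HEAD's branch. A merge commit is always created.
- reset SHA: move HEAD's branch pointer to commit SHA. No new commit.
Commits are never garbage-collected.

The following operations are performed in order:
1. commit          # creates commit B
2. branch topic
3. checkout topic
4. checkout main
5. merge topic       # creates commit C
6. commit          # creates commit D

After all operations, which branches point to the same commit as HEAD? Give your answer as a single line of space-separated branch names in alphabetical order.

After op 1 (commit): HEAD=main@B [main=B]
After op 2 (branch): HEAD=main@B [main=B topic=B]
After op 3 (checkout): HEAD=topic@B [main=B topic=B]
After op 4 (checkout): HEAD=main@B [main=B topic=B]
After op 5 (merge): HEAD=main@C [main=C topic=B]
After op 6 (commit): HEAD=main@D [main=D topic=B]

Answer: main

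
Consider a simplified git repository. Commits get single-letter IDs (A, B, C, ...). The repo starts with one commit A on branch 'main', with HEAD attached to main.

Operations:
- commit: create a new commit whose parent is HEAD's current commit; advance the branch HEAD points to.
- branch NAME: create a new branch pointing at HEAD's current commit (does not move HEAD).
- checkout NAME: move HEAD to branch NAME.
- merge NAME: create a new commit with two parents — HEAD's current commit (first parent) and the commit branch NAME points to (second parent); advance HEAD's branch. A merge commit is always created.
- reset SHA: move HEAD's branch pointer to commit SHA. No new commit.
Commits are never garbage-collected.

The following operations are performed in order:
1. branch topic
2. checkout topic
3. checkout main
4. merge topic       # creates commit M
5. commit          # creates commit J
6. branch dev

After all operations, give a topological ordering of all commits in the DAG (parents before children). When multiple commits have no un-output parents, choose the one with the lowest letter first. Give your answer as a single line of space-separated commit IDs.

Answer: A M J

Derivation:
After op 1 (branch): HEAD=main@A [main=A topic=A]
After op 2 (checkout): HEAD=topic@A [main=A topic=A]
After op 3 (checkout): HEAD=main@A [main=A topic=A]
After op 4 (merge): HEAD=main@M [main=M topic=A]
After op 5 (commit): HEAD=main@J [main=J topic=A]
After op 6 (branch): HEAD=main@J [dev=J main=J topic=A]
commit A: parents=[]
commit J: parents=['M']
commit M: parents=['A', 'A']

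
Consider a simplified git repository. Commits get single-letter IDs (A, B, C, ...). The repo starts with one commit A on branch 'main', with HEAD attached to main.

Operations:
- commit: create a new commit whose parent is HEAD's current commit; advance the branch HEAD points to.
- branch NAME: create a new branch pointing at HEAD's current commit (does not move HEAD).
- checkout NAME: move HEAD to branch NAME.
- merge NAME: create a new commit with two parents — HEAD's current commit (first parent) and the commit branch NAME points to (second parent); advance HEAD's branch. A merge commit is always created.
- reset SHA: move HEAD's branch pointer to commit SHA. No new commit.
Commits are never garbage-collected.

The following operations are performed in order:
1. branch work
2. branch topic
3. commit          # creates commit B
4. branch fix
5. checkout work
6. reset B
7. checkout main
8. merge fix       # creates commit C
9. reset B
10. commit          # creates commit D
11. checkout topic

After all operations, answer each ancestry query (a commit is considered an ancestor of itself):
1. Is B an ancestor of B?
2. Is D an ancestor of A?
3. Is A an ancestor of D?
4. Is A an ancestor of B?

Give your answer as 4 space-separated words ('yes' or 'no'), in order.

Answer: yes no yes yes

Derivation:
After op 1 (branch): HEAD=main@A [main=A work=A]
After op 2 (branch): HEAD=main@A [main=A topic=A work=A]
After op 3 (commit): HEAD=main@B [main=B topic=A work=A]
After op 4 (branch): HEAD=main@B [fix=B main=B topic=A work=A]
After op 5 (checkout): HEAD=work@A [fix=B main=B topic=A work=A]
After op 6 (reset): HEAD=work@B [fix=B main=B topic=A work=B]
After op 7 (checkout): HEAD=main@B [fix=B main=B topic=A work=B]
After op 8 (merge): HEAD=main@C [fix=B main=C topic=A work=B]
After op 9 (reset): HEAD=main@B [fix=B main=B topic=A work=B]
After op 10 (commit): HEAD=main@D [fix=B main=D topic=A work=B]
After op 11 (checkout): HEAD=topic@A [fix=B main=D topic=A work=B]
ancestors(B) = {A,B}; B in? yes
ancestors(A) = {A}; D in? no
ancestors(D) = {A,B,D}; A in? yes
ancestors(B) = {A,B}; A in? yes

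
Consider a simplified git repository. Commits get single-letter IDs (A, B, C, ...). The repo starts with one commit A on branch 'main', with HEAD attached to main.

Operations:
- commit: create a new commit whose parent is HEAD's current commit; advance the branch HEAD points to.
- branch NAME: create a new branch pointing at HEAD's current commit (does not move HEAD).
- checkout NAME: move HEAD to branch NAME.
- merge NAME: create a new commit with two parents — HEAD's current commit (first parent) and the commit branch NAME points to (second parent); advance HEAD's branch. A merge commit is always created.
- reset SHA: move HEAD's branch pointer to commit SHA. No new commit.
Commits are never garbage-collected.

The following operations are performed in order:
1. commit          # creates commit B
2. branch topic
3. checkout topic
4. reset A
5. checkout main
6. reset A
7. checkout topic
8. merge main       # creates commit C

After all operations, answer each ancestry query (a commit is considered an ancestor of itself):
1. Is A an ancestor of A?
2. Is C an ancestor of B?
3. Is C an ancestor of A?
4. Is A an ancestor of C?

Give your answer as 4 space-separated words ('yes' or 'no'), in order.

After op 1 (commit): HEAD=main@B [main=B]
After op 2 (branch): HEAD=main@B [main=B topic=B]
After op 3 (checkout): HEAD=topic@B [main=B topic=B]
After op 4 (reset): HEAD=topic@A [main=B topic=A]
After op 5 (checkout): HEAD=main@B [main=B topic=A]
After op 6 (reset): HEAD=main@A [main=A topic=A]
After op 7 (checkout): HEAD=topic@A [main=A topic=A]
After op 8 (merge): HEAD=topic@C [main=A topic=C]
ancestors(A) = {A}; A in? yes
ancestors(B) = {A,B}; C in? no
ancestors(A) = {A}; C in? no
ancestors(C) = {A,C}; A in? yes

Answer: yes no no yes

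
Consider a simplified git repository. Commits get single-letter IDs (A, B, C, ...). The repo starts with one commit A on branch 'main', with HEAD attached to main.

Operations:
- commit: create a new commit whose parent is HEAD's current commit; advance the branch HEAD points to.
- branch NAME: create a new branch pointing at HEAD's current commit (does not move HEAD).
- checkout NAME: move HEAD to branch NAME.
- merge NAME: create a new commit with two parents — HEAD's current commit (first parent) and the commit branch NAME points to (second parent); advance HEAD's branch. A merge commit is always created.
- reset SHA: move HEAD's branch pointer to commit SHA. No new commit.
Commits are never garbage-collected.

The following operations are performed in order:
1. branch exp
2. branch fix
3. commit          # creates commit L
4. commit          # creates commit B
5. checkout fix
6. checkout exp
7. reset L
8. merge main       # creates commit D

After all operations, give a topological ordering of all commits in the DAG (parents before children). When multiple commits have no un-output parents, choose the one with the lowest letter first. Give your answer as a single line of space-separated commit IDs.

Answer: A L B D

Derivation:
After op 1 (branch): HEAD=main@A [exp=A main=A]
After op 2 (branch): HEAD=main@A [exp=A fix=A main=A]
After op 3 (commit): HEAD=main@L [exp=A fix=A main=L]
After op 4 (commit): HEAD=main@B [exp=A fix=A main=B]
After op 5 (checkout): HEAD=fix@A [exp=A fix=A main=B]
After op 6 (checkout): HEAD=exp@A [exp=A fix=A main=B]
After op 7 (reset): HEAD=exp@L [exp=L fix=A main=B]
After op 8 (merge): HEAD=exp@D [exp=D fix=A main=B]
commit A: parents=[]
commit B: parents=['L']
commit D: parents=['L', 'B']
commit L: parents=['A']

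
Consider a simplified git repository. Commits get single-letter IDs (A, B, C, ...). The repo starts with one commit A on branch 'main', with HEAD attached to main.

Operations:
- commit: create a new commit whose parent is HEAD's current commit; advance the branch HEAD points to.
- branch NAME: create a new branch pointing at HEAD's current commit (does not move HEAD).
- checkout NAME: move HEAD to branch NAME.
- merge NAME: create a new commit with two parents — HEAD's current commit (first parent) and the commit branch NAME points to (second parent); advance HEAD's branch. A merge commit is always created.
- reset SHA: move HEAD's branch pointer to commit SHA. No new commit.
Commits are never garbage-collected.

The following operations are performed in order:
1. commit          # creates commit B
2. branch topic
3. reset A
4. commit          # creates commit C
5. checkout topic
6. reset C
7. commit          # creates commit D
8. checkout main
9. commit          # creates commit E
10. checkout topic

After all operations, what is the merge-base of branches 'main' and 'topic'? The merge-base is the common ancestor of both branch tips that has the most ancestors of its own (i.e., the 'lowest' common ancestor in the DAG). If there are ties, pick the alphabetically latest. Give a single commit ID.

After op 1 (commit): HEAD=main@B [main=B]
After op 2 (branch): HEAD=main@B [main=B topic=B]
After op 3 (reset): HEAD=main@A [main=A topic=B]
After op 4 (commit): HEAD=main@C [main=C topic=B]
After op 5 (checkout): HEAD=topic@B [main=C topic=B]
After op 6 (reset): HEAD=topic@C [main=C topic=C]
After op 7 (commit): HEAD=topic@D [main=C topic=D]
After op 8 (checkout): HEAD=main@C [main=C topic=D]
After op 9 (commit): HEAD=main@E [main=E topic=D]
After op 10 (checkout): HEAD=topic@D [main=E topic=D]
ancestors(main=E): ['A', 'C', 'E']
ancestors(topic=D): ['A', 'C', 'D']
common: ['A', 'C']

Answer: C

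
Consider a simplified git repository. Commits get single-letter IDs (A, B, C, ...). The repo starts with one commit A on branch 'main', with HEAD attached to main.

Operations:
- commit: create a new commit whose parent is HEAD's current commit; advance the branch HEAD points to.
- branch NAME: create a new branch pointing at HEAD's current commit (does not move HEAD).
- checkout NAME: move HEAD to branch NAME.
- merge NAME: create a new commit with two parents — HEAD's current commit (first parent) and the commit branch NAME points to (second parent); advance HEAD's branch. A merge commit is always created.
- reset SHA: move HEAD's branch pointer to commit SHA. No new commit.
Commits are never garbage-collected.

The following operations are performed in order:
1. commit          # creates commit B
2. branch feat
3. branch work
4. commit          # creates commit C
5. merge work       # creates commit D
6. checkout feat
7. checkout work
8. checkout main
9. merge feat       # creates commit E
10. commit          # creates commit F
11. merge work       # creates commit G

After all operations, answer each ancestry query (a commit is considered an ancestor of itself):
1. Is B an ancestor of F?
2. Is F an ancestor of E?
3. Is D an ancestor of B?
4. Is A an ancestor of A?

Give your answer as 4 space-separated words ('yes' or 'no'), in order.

After op 1 (commit): HEAD=main@B [main=B]
After op 2 (branch): HEAD=main@B [feat=B main=B]
After op 3 (branch): HEAD=main@B [feat=B main=B work=B]
After op 4 (commit): HEAD=main@C [feat=B main=C work=B]
After op 5 (merge): HEAD=main@D [feat=B main=D work=B]
After op 6 (checkout): HEAD=feat@B [feat=B main=D work=B]
After op 7 (checkout): HEAD=work@B [feat=B main=D work=B]
After op 8 (checkout): HEAD=main@D [feat=B main=D work=B]
After op 9 (merge): HEAD=main@E [feat=B main=E work=B]
After op 10 (commit): HEAD=main@F [feat=B main=F work=B]
After op 11 (merge): HEAD=main@G [feat=B main=G work=B]
ancestors(F) = {A,B,C,D,E,F}; B in? yes
ancestors(E) = {A,B,C,D,E}; F in? no
ancestors(B) = {A,B}; D in? no
ancestors(A) = {A}; A in? yes

Answer: yes no no yes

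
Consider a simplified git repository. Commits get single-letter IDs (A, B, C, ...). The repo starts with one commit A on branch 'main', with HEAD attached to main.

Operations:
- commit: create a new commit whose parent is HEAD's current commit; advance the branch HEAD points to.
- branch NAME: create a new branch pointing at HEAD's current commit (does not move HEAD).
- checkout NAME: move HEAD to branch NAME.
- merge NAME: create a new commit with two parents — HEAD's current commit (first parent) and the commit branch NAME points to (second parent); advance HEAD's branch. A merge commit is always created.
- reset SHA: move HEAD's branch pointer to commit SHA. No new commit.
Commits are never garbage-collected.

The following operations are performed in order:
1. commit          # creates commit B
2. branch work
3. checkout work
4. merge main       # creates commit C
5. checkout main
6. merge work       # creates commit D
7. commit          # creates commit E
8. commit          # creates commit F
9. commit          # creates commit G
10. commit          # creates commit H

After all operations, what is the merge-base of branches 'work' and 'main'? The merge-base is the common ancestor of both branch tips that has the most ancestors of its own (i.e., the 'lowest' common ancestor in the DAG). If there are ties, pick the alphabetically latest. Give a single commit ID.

Answer: C

Derivation:
After op 1 (commit): HEAD=main@B [main=B]
After op 2 (branch): HEAD=main@B [main=B work=B]
After op 3 (checkout): HEAD=work@B [main=B work=B]
After op 4 (merge): HEAD=work@C [main=B work=C]
After op 5 (checkout): HEAD=main@B [main=B work=C]
After op 6 (merge): HEAD=main@D [main=D work=C]
After op 7 (commit): HEAD=main@E [main=E work=C]
After op 8 (commit): HEAD=main@F [main=F work=C]
After op 9 (commit): HEAD=main@G [main=G work=C]
After op 10 (commit): HEAD=main@H [main=H work=C]
ancestors(work=C): ['A', 'B', 'C']
ancestors(main=H): ['A', 'B', 'C', 'D', 'E', 'F', 'G', 'H']
common: ['A', 'B', 'C']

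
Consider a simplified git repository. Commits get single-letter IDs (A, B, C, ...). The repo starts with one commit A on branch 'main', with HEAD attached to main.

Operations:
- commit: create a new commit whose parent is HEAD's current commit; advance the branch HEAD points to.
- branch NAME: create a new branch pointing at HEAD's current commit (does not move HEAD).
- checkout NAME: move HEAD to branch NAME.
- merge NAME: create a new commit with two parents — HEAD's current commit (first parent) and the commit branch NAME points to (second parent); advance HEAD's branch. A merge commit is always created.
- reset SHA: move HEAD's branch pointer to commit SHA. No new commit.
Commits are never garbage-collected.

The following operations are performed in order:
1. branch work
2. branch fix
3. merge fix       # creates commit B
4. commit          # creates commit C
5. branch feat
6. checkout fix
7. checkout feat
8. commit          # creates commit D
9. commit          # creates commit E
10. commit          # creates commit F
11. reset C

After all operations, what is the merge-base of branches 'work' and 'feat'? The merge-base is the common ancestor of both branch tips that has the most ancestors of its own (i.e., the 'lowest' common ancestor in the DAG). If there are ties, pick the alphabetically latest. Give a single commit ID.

After op 1 (branch): HEAD=main@A [main=A work=A]
After op 2 (branch): HEAD=main@A [fix=A main=A work=A]
After op 3 (merge): HEAD=main@B [fix=A main=B work=A]
After op 4 (commit): HEAD=main@C [fix=A main=C work=A]
After op 5 (branch): HEAD=main@C [feat=C fix=A main=C work=A]
After op 6 (checkout): HEAD=fix@A [feat=C fix=A main=C work=A]
After op 7 (checkout): HEAD=feat@C [feat=C fix=A main=C work=A]
After op 8 (commit): HEAD=feat@D [feat=D fix=A main=C work=A]
After op 9 (commit): HEAD=feat@E [feat=E fix=A main=C work=A]
After op 10 (commit): HEAD=feat@F [feat=F fix=A main=C work=A]
After op 11 (reset): HEAD=feat@C [feat=C fix=A main=C work=A]
ancestors(work=A): ['A']
ancestors(feat=C): ['A', 'B', 'C']
common: ['A']

Answer: A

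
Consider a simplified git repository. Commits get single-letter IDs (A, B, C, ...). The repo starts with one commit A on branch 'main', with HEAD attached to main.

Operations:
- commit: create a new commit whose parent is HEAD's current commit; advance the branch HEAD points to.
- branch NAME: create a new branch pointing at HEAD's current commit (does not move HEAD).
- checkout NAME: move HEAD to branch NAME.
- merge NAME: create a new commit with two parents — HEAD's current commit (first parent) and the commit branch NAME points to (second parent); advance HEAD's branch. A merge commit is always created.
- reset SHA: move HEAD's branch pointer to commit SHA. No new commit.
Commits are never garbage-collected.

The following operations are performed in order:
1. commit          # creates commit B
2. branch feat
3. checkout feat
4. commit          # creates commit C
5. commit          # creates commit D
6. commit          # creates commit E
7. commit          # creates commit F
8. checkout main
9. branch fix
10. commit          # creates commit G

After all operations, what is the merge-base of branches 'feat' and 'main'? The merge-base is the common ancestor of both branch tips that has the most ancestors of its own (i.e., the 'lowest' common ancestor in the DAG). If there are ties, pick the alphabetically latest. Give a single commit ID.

After op 1 (commit): HEAD=main@B [main=B]
After op 2 (branch): HEAD=main@B [feat=B main=B]
After op 3 (checkout): HEAD=feat@B [feat=B main=B]
After op 4 (commit): HEAD=feat@C [feat=C main=B]
After op 5 (commit): HEAD=feat@D [feat=D main=B]
After op 6 (commit): HEAD=feat@E [feat=E main=B]
After op 7 (commit): HEAD=feat@F [feat=F main=B]
After op 8 (checkout): HEAD=main@B [feat=F main=B]
After op 9 (branch): HEAD=main@B [feat=F fix=B main=B]
After op 10 (commit): HEAD=main@G [feat=F fix=B main=G]
ancestors(feat=F): ['A', 'B', 'C', 'D', 'E', 'F']
ancestors(main=G): ['A', 'B', 'G']
common: ['A', 'B']

Answer: B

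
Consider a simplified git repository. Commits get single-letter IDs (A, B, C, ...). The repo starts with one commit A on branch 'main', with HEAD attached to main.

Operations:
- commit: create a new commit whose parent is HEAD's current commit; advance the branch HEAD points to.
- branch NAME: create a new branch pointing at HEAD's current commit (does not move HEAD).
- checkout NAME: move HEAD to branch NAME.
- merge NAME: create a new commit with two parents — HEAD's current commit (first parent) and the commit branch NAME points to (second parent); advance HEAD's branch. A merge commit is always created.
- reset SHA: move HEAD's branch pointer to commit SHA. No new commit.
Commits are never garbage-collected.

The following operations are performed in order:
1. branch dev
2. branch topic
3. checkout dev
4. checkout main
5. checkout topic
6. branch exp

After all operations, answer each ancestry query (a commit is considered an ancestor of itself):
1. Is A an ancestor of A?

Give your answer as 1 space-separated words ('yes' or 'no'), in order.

Answer: yes

Derivation:
After op 1 (branch): HEAD=main@A [dev=A main=A]
After op 2 (branch): HEAD=main@A [dev=A main=A topic=A]
After op 3 (checkout): HEAD=dev@A [dev=A main=A topic=A]
After op 4 (checkout): HEAD=main@A [dev=A main=A topic=A]
After op 5 (checkout): HEAD=topic@A [dev=A main=A topic=A]
After op 6 (branch): HEAD=topic@A [dev=A exp=A main=A topic=A]
ancestors(A) = {A}; A in? yes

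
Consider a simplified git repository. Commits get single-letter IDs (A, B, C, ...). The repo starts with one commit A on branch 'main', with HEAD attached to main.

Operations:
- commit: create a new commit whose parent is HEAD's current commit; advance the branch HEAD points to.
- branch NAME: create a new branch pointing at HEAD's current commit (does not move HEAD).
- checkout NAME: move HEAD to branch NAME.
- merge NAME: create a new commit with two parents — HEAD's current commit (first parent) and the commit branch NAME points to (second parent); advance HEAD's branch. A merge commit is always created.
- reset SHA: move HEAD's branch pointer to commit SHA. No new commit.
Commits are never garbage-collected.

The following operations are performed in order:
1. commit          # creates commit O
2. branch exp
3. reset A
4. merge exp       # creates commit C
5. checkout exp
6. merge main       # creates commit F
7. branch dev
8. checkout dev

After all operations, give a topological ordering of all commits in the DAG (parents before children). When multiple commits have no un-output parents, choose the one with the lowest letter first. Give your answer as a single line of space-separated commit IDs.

Answer: A O C F

Derivation:
After op 1 (commit): HEAD=main@O [main=O]
After op 2 (branch): HEAD=main@O [exp=O main=O]
After op 3 (reset): HEAD=main@A [exp=O main=A]
After op 4 (merge): HEAD=main@C [exp=O main=C]
After op 5 (checkout): HEAD=exp@O [exp=O main=C]
After op 6 (merge): HEAD=exp@F [exp=F main=C]
After op 7 (branch): HEAD=exp@F [dev=F exp=F main=C]
After op 8 (checkout): HEAD=dev@F [dev=F exp=F main=C]
commit A: parents=[]
commit C: parents=['A', 'O']
commit F: parents=['O', 'C']
commit O: parents=['A']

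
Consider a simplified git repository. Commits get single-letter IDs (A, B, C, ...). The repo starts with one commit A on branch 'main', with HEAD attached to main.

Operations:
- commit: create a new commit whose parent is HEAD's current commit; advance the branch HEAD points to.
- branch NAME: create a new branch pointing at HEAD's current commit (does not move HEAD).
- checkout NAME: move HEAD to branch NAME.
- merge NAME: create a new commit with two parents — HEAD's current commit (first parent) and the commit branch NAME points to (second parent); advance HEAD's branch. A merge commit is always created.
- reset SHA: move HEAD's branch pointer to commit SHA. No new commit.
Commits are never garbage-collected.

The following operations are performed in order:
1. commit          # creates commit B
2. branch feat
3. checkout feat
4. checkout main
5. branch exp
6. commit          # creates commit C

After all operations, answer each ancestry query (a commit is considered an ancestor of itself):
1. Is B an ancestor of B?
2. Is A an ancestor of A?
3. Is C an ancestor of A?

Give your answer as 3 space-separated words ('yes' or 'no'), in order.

After op 1 (commit): HEAD=main@B [main=B]
After op 2 (branch): HEAD=main@B [feat=B main=B]
After op 3 (checkout): HEAD=feat@B [feat=B main=B]
After op 4 (checkout): HEAD=main@B [feat=B main=B]
After op 5 (branch): HEAD=main@B [exp=B feat=B main=B]
After op 6 (commit): HEAD=main@C [exp=B feat=B main=C]
ancestors(B) = {A,B}; B in? yes
ancestors(A) = {A}; A in? yes
ancestors(A) = {A}; C in? no

Answer: yes yes no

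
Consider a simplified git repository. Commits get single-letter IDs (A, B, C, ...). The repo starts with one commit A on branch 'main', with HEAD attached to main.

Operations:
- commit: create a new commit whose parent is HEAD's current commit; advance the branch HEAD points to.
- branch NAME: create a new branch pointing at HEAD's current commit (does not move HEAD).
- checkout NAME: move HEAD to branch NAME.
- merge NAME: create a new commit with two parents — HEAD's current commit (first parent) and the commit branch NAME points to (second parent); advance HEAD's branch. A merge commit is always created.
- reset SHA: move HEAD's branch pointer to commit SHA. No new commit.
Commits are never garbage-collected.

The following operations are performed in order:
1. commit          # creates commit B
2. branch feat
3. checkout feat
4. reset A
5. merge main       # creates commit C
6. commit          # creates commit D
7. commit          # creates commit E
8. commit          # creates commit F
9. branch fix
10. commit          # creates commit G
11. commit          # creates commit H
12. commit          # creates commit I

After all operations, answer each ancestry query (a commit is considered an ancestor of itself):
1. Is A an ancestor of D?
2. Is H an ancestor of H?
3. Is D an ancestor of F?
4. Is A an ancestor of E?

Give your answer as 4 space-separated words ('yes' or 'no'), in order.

After op 1 (commit): HEAD=main@B [main=B]
After op 2 (branch): HEAD=main@B [feat=B main=B]
After op 3 (checkout): HEAD=feat@B [feat=B main=B]
After op 4 (reset): HEAD=feat@A [feat=A main=B]
After op 5 (merge): HEAD=feat@C [feat=C main=B]
After op 6 (commit): HEAD=feat@D [feat=D main=B]
After op 7 (commit): HEAD=feat@E [feat=E main=B]
After op 8 (commit): HEAD=feat@F [feat=F main=B]
After op 9 (branch): HEAD=feat@F [feat=F fix=F main=B]
After op 10 (commit): HEAD=feat@G [feat=G fix=F main=B]
After op 11 (commit): HEAD=feat@H [feat=H fix=F main=B]
After op 12 (commit): HEAD=feat@I [feat=I fix=F main=B]
ancestors(D) = {A,B,C,D}; A in? yes
ancestors(H) = {A,B,C,D,E,F,G,H}; H in? yes
ancestors(F) = {A,B,C,D,E,F}; D in? yes
ancestors(E) = {A,B,C,D,E}; A in? yes

Answer: yes yes yes yes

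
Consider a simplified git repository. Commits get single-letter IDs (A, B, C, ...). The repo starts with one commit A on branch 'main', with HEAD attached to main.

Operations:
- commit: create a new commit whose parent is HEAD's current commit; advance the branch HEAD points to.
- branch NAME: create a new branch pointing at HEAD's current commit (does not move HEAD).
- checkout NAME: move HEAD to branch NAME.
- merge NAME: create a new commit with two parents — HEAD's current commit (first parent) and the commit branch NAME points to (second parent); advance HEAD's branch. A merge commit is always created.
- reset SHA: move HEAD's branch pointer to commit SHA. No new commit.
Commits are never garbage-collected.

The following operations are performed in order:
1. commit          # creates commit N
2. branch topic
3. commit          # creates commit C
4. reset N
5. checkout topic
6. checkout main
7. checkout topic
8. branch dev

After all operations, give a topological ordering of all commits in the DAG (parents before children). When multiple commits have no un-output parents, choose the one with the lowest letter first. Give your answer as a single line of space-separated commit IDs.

After op 1 (commit): HEAD=main@N [main=N]
After op 2 (branch): HEAD=main@N [main=N topic=N]
After op 3 (commit): HEAD=main@C [main=C topic=N]
After op 4 (reset): HEAD=main@N [main=N topic=N]
After op 5 (checkout): HEAD=topic@N [main=N topic=N]
After op 6 (checkout): HEAD=main@N [main=N topic=N]
After op 7 (checkout): HEAD=topic@N [main=N topic=N]
After op 8 (branch): HEAD=topic@N [dev=N main=N topic=N]
commit A: parents=[]
commit C: parents=['N']
commit N: parents=['A']

Answer: A N C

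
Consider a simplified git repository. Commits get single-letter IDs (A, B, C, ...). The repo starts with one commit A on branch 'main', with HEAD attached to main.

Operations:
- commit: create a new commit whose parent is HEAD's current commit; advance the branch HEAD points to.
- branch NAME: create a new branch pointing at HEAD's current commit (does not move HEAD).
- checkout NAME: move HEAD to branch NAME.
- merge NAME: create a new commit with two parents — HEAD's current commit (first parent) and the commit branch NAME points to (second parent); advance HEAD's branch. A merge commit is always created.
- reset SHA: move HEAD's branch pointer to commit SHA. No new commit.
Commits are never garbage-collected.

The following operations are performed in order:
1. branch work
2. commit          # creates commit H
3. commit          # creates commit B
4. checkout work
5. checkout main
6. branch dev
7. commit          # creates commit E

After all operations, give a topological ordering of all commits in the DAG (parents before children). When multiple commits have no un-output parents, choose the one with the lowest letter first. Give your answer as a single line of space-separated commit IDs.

Answer: A H B E

Derivation:
After op 1 (branch): HEAD=main@A [main=A work=A]
After op 2 (commit): HEAD=main@H [main=H work=A]
After op 3 (commit): HEAD=main@B [main=B work=A]
After op 4 (checkout): HEAD=work@A [main=B work=A]
After op 5 (checkout): HEAD=main@B [main=B work=A]
After op 6 (branch): HEAD=main@B [dev=B main=B work=A]
After op 7 (commit): HEAD=main@E [dev=B main=E work=A]
commit A: parents=[]
commit B: parents=['H']
commit E: parents=['B']
commit H: parents=['A']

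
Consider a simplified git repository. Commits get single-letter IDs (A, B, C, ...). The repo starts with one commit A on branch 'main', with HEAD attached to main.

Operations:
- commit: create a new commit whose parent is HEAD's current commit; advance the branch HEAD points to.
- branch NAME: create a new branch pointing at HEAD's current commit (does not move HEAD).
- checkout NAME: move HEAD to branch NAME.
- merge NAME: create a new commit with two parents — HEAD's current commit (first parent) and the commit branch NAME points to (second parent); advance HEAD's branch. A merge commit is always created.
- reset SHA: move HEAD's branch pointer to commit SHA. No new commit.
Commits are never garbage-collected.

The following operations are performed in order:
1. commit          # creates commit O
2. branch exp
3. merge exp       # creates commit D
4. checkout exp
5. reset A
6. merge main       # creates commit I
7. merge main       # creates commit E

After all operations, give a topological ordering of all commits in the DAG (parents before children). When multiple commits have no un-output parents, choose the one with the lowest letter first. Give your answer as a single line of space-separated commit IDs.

Answer: A O D I E

Derivation:
After op 1 (commit): HEAD=main@O [main=O]
After op 2 (branch): HEAD=main@O [exp=O main=O]
After op 3 (merge): HEAD=main@D [exp=O main=D]
After op 4 (checkout): HEAD=exp@O [exp=O main=D]
After op 5 (reset): HEAD=exp@A [exp=A main=D]
After op 6 (merge): HEAD=exp@I [exp=I main=D]
After op 7 (merge): HEAD=exp@E [exp=E main=D]
commit A: parents=[]
commit D: parents=['O', 'O']
commit E: parents=['I', 'D']
commit I: parents=['A', 'D']
commit O: parents=['A']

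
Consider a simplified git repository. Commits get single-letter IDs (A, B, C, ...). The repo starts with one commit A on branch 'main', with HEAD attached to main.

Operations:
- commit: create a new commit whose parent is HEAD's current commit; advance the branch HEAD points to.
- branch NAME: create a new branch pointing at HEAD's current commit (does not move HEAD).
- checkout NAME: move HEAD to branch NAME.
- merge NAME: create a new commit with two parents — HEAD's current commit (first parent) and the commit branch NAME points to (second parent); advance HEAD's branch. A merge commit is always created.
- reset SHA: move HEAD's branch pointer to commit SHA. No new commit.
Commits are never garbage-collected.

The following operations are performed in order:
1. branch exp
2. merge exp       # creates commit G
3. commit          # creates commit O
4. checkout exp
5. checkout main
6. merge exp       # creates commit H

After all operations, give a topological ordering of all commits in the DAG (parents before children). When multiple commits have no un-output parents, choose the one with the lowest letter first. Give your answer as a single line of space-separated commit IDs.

After op 1 (branch): HEAD=main@A [exp=A main=A]
After op 2 (merge): HEAD=main@G [exp=A main=G]
After op 3 (commit): HEAD=main@O [exp=A main=O]
After op 4 (checkout): HEAD=exp@A [exp=A main=O]
After op 5 (checkout): HEAD=main@O [exp=A main=O]
After op 6 (merge): HEAD=main@H [exp=A main=H]
commit A: parents=[]
commit G: parents=['A', 'A']
commit H: parents=['O', 'A']
commit O: parents=['G']

Answer: A G O H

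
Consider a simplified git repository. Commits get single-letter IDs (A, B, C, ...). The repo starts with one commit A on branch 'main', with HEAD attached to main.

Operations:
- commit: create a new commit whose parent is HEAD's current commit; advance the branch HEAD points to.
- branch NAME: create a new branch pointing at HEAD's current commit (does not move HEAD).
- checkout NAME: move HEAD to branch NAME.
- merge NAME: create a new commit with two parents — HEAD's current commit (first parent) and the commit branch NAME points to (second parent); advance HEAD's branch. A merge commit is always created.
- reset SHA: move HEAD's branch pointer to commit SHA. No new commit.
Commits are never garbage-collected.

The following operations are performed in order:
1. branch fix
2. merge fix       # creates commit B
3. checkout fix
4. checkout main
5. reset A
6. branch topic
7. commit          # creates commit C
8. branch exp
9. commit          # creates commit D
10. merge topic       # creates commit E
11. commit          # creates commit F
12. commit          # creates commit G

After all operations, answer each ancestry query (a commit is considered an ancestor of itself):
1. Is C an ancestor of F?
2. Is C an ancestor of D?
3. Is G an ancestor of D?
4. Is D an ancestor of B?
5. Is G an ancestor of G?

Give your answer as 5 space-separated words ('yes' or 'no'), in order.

Answer: yes yes no no yes

Derivation:
After op 1 (branch): HEAD=main@A [fix=A main=A]
After op 2 (merge): HEAD=main@B [fix=A main=B]
After op 3 (checkout): HEAD=fix@A [fix=A main=B]
After op 4 (checkout): HEAD=main@B [fix=A main=B]
After op 5 (reset): HEAD=main@A [fix=A main=A]
After op 6 (branch): HEAD=main@A [fix=A main=A topic=A]
After op 7 (commit): HEAD=main@C [fix=A main=C topic=A]
After op 8 (branch): HEAD=main@C [exp=C fix=A main=C topic=A]
After op 9 (commit): HEAD=main@D [exp=C fix=A main=D topic=A]
After op 10 (merge): HEAD=main@E [exp=C fix=A main=E topic=A]
After op 11 (commit): HEAD=main@F [exp=C fix=A main=F topic=A]
After op 12 (commit): HEAD=main@G [exp=C fix=A main=G topic=A]
ancestors(F) = {A,C,D,E,F}; C in? yes
ancestors(D) = {A,C,D}; C in? yes
ancestors(D) = {A,C,D}; G in? no
ancestors(B) = {A,B}; D in? no
ancestors(G) = {A,C,D,E,F,G}; G in? yes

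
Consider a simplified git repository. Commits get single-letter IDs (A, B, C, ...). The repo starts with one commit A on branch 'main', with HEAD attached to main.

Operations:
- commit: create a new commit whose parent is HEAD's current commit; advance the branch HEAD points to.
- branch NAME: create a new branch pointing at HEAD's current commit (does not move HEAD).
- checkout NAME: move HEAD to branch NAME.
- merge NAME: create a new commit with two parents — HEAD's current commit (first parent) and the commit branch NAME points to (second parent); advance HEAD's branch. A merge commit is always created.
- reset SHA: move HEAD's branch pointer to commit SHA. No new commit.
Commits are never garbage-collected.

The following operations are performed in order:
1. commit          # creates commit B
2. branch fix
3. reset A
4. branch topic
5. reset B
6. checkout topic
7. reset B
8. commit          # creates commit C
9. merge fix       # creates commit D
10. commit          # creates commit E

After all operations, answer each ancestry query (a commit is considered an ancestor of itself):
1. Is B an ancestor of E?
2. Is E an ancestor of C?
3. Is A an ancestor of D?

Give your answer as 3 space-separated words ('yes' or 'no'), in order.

After op 1 (commit): HEAD=main@B [main=B]
After op 2 (branch): HEAD=main@B [fix=B main=B]
After op 3 (reset): HEAD=main@A [fix=B main=A]
After op 4 (branch): HEAD=main@A [fix=B main=A topic=A]
After op 5 (reset): HEAD=main@B [fix=B main=B topic=A]
After op 6 (checkout): HEAD=topic@A [fix=B main=B topic=A]
After op 7 (reset): HEAD=topic@B [fix=B main=B topic=B]
After op 8 (commit): HEAD=topic@C [fix=B main=B topic=C]
After op 9 (merge): HEAD=topic@D [fix=B main=B topic=D]
After op 10 (commit): HEAD=topic@E [fix=B main=B topic=E]
ancestors(E) = {A,B,C,D,E}; B in? yes
ancestors(C) = {A,B,C}; E in? no
ancestors(D) = {A,B,C,D}; A in? yes

Answer: yes no yes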